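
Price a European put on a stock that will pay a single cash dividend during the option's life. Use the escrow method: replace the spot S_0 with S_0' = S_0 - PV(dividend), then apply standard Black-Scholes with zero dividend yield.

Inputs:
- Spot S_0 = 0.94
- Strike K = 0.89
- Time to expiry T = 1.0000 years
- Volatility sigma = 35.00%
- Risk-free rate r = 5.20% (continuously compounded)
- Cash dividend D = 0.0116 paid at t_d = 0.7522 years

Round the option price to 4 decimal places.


Answer: Price = 0.0857

Derivation:
PV(D) = D * exp(-r * t_d) = 0.0116 * 0.96164069 = 0.01115503
S_0' = S_0 - PV(D) = 0.9400 - 0.01115503 = 0.92884497
d1 = (ln(S_0'/K) + (r + sigma^2/2)*T) / (sigma*sqrt(T)) = 0.44562966
d2 = d1 - sigma*sqrt(T) = 0.09562966
exp(-rT) = 0.94932887
N(-d1) = 0.32793239; N(-d2) = 0.46190735
P = K * exp(-rT) * N(-d2) - S_0' * N(-d1) = 0.8900 * 0.94932887 * 0.46190735 - 0.92884497 * 0.32793239 = 0.0857


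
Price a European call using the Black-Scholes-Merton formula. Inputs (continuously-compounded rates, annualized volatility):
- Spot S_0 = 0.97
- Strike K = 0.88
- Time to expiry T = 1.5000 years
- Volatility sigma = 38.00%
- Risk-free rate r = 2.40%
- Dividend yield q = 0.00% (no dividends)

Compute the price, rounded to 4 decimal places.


d1 = (ln(S/K) + (r - q + 0.5*sigma^2) * T) / (sigma * sqrt(T)) = 0.51927929
d2 = d1 - sigma * sqrt(T) = 0.05387623
exp(-rT) = 0.96464029; exp(-qT) = 1.00000000
C = S_0 * exp(-qT) * N(d1) - K * exp(-rT) * N(d2)
N(d1) = 0.69821700; N(d2) = 0.52148311
C = 0.9700 * 1.00000000 * 0.69821700 - 0.8800 * 0.96464029 * 0.52148311 = 0.2346

Answer: Price = 0.2346


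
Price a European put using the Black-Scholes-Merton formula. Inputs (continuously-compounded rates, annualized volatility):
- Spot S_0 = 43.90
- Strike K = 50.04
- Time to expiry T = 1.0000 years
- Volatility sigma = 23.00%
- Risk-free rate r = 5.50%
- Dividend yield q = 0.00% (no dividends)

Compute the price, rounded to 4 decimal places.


Answer: Price = 6.1332

Derivation:
d1 = (ln(S/K) + (r - q + 0.5*sigma^2) * T) / (sigma * sqrt(T)) = -0.21503637
d2 = d1 - sigma * sqrt(T) = -0.44503637
exp(-rT) = 0.94648515; exp(-qT) = 1.00000000
P = K * exp(-rT) * N(-d2) - S_0 * exp(-qT) * N(-d1)
N(-d1) = 0.58513052; N(-d2) = 0.67185327
P = 50.0400 * 0.94648515 * 0.67185327 - 43.9000 * 1.00000000 * 0.58513052 = 6.1332


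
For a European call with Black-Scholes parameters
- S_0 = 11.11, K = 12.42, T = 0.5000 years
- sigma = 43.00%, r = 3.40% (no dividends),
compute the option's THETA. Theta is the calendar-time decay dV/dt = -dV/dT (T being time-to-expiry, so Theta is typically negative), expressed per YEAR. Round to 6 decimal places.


d1 = -0.1586467170; d2 = -0.4627026329
phi(d1) = 0.3939532925; exp(-qT) = 1.0000000000; exp(-rT) = 0.9831436846
Theta = -S*exp(-qT)*phi(d1)*sigma/(2*sqrt(T)) - r*K*exp(-rT)*N(d2) + q*S*exp(-qT)*N(d1)
N(d1) = 0.4369736100; N(d2) = 0.3217887654; sqrt(T) = 0.7071067812
Term 1 = -11.1100 * 1.0000000000 * 0.3939532925 * 0.4300 / (2 * 0.7071067812) = -1.3307983421
Term 2 = -0.0340 * 12.4200 * 0.9831436846 * 0.3217887654 = -0.1335944401
Term 3 = 0 (no dividend yield, q = 0)
Theta = -1.3307983421 + (-0.1335944401) + (0.0000000000) = -1.464393

Answer: Theta = -1.464393


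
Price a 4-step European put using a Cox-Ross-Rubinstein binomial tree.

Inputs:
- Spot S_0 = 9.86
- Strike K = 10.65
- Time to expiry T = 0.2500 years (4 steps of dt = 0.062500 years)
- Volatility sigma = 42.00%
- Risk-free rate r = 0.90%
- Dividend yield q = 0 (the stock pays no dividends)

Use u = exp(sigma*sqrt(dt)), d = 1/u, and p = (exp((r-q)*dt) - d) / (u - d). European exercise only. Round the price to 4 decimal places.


Answer: Price = V(0,0) = 1.3322

Derivation:
dt = T/N = 0.062500
u = exp(sigma*sqrt(dt)) = 1.110711; d = 1/u = 0.900325
p = (exp((r-q)*dt) - d) / (u - d) = 0.476448
Discount per step: exp(-r*dt) = 0.999438
Stock lattice S(k, i) with i counting down-moves:
  k=0: S(0,0) = 9.8600
  k=1: S(1,0) = 10.9516; S(1,1) = 8.8772
  k=2: S(2,0) = 12.1641; S(2,1) = 9.8600; S(2,2) = 7.9924
  k=3: S(3,0) = 13.5108; S(3,1) = 10.9516; S(3,2) = 8.8772; S(3,3) = 7.1957
  k=4: S(4,0) = 15.0065; S(4,1) = 12.1641; S(4,2) = 9.8600; S(4,3) = 7.9924; S(4,4) = 6.4785
Terminal payoffs V(N, i) = max(K - S_T, 0):
  V(4,0) = 0.000000; V(4,1) = 0.000000; V(4,2) = 0.790000; V(4,3) = 2.657639; V(4,4) = 4.171518
Backward induction: V(k, i) = exp(-r*dt) * [p * V(k+1, i) + (1-p) * V(k+1, i+1)].
  V(3,0) = exp(-r*dt) * [p*0.000000 + (1-p)*0.000000] = 0.000000
  V(3,1) = exp(-r*dt) * [p*0.000000 + (1-p)*0.790000] = 0.413373
  V(3,2) = exp(-r*dt) * [p*0.790000 + (1-p)*2.657639] = 1.766811
  V(3,3) = exp(-r*dt) * [p*2.657639 + (1-p)*4.171518] = 3.448293
  V(2,0) = exp(-r*dt) * [p*0.000000 + (1-p)*0.413373] = 0.216300
  V(2,1) = exp(-r*dt) * [p*0.413373 + (1-p)*1.766811] = 1.121337
  V(2,2) = exp(-r*dt) * [p*1.766811 + (1-p)*3.448293] = 2.645665
  V(1,0) = exp(-r*dt) * [p*0.216300 + (1-p)*1.121337] = 0.689745
  V(1,1) = exp(-r*dt) * [p*1.121337 + (1-p)*2.645665] = 1.918322
  V(0,0) = exp(-r*dt) * [p*0.689745 + (1-p)*1.918322] = 1.332219


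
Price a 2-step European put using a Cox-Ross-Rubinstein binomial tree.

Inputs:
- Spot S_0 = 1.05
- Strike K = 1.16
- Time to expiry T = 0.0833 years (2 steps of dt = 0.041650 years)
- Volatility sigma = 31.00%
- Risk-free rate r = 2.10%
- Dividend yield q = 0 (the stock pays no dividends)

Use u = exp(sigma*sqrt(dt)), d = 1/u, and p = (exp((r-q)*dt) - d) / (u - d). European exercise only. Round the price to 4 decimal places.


Answer: Price = V(0,0) = 0.1156

Derivation:
dt = T/N = 0.041650
u = exp(sigma*sqrt(dt)) = 1.065310; d = 1/u = 0.938694
p = (exp((r-q)*dt) - d) / (u - d) = 0.491100
Discount per step: exp(-r*dt) = 0.999126
Stock lattice S(k, i) with i counting down-moves:
  k=0: S(0,0) = 1.0500
  k=1: S(1,0) = 1.1186; S(1,1) = 0.9856
  k=2: S(2,0) = 1.1916; S(2,1) = 1.0500; S(2,2) = 0.9252
Terminal payoffs V(N, i) = max(K - S_T, 0):
  V(2,0) = 0.000000; V(2,1) = 0.110000; V(2,2) = 0.234796
Backward induction: V(k, i) = exp(-r*dt) * [p * V(k+1, i) + (1-p) * V(k+1, i+1)].
  V(1,0) = exp(-r*dt) * [p*0.000000 + (1-p)*0.110000] = 0.055930
  V(1,1) = exp(-r*dt) * [p*0.110000 + (1-p)*0.234796] = 0.173357
  V(0,0) = exp(-r*dt) * [p*0.055930 + (1-p)*0.173357] = 0.115588


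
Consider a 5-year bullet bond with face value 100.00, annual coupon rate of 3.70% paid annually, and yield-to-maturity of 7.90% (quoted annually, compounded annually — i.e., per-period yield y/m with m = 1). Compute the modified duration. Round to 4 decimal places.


Coupon per period c = face * coupon_rate / m = 3.700000
Periods per year m = 1; per-period yield y/m = 0.079000
Number of cashflows N = 5
Cashflows (t years, CF_t, discount factor 1/(1+y/m)^(m*t), PV):
  t = 1.0000: CF_t = 3.700000, DF = 0.926784, PV = 3.429101
  t = 2.0000: CF_t = 3.700000, DF = 0.858929, PV = 3.178036
  t = 3.0000: CF_t = 3.700000, DF = 0.796041, PV = 2.945353
  t = 4.0000: CF_t = 3.700000, DF = 0.737758, PV = 2.729706
  t = 5.0000: CF_t = 103.700000, DF = 0.683743, PV = 70.904130
Price P = sum_t PV_t = 83.186327
First compute Macaulay numerator sum_t t * PV_t:
  t * PV_t at t = 1.0000: 3.429101
  t * PV_t at t = 2.0000: 6.356072
  t * PV_t at t = 3.0000: 8.836060
  t * PV_t at t = 4.0000: 10.918826
  t * PV_t at t = 5.0000: 354.520650
Macaulay duration D = 384.060709 / 83.186327 = 4.616873
Modified duration = D / (1 + y/m) = 4.616873 / (1 + 0.079000) = 4.278844

Answer: Modified duration = 4.2788


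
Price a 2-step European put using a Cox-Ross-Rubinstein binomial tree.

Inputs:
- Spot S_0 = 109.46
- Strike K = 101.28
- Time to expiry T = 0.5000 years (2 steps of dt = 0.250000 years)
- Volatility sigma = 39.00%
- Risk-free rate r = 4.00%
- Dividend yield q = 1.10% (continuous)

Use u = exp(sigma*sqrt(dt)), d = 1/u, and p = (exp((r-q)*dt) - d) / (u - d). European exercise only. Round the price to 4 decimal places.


Answer: Price = V(0,0) = 7.4823

Derivation:
dt = T/N = 0.250000
u = exp(sigma*sqrt(dt)) = 1.215311; d = 1/u = 0.822835
p = (exp((r-q)*dt) - d) / (u - d) = 0.469943
Discount per step: exp(-r*dt) = 0.990050
Stock lattice S(k, i) with i counting down-moves:
  k=0: S(0,0) = 109.4600
  k=1: S(1,0) = 133.0279; S(1,1) = 90.0675
  k=2: S(2,0) = 161.6703; S(2,1) = 109.4600; S(2,2) = 74.1106
Terminal payoffs V(N, i) = max(K - S_T, 0):
  V(2,0) = 0.000000; V(2,1) = 0.000000; V(2,2) = 27.169355
Backward induction: V(k, i) = exp(-r*dt) * [p * V(k+1, i) + (1-p) * V(k+1, i+1)].
  V(1,0) = exp(-r*dt) * [p*0.000000 + (1-p)*0.000000] = 0.000000
  V(1,1) = exp(-r*dt) * [p*0.000000 + (1-p)*27.169355] = 14.257999
  V(0,0) = exp(-r*dt) * [p*0.000000 + (1-p)*14.257999] = 7.482346


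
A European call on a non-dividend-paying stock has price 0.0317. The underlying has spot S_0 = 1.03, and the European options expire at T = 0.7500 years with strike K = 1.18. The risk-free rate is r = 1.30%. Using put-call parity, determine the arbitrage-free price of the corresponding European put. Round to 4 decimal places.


Put-call parity: C - P = S_0 * exp(-qT) - K * exp(-rT).
S_0 * exp(-qT) = 1.0300 * 1.00000000 = 1.03000000
K * exp(-rT) = 1.1800 * 0.99029738 = 1.16855091
P = C - S*exp(-qT) + K*exp(-rT)
P = 0.0317 - 1.03000000 + 1.16855091 = 0.1703

Answer: Put price = 0.1703


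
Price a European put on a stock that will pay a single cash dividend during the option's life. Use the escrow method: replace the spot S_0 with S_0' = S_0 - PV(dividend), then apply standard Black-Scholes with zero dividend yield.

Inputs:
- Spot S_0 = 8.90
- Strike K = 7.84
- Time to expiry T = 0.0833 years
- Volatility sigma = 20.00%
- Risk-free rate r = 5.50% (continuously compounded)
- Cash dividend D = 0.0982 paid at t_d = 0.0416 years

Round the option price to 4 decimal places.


PV(D) = D * exp(-r * t_d) = 0.0982 * 0.99771462 = 0.09797558
S_0' = S_0 - PV(D) = 8.9000 - 0.09797558 = 8.80202442
d1 = (ln(S_0'/K) + (r + sigma^2/2)*T) / (sigma*sqrt(T)) = 2.11335858
d2 = d1 - sigma*sqrt(T) = 2.05563510
exp(-rT) = 0.99542898
N(-d1) = 0.01728504; N(-d2) = 0.01990885
P = K * exp(-rT) * N(-d2) - S_0' * N(-d1) = 7.8400 * 0.99542898 * 0.01990885 - 8.80202442 * 0.01728504 = 0.0032

Answer: Price = 0.0032


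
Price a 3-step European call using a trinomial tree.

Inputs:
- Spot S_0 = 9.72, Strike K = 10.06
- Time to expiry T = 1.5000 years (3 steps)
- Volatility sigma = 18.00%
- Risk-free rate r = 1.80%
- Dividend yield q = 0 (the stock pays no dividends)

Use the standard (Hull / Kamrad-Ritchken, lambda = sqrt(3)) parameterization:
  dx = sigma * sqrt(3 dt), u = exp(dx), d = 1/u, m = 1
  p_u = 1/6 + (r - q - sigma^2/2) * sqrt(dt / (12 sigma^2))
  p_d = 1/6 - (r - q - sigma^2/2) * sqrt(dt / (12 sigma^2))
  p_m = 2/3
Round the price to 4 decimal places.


dt = T/N = 0.500000; dx = sigma*sqrt(3*dt) = 0.220454
u = exp(dx) = 1.246643; d = 1/u = 0.802154
p_u = 0.168708, p_m = 0.666667, p_d = 0.164625
Discount per step: exp(-r*dt) = 0.991040
Stock lattice S(k, j) with j the centered position index:
  k=0: S(0,+0) = 9.7200
  k=1: S(1,-1) = 7.7969; S(1,+0) = 9.7200; S(1,+1) = 12.1174
  k=2: S(2,-2) = 6.2544; S(2,-1) = 7.7969; S(2,+0) = 9.7200; S(2,+1) = 12.1174; S(2,+2) = 15.1060
  k=3: S(3,-3) = 5.0170; S(3,-2) = 6.2544; S(3,-1) = 7.7969; S(3,+0) = 9.7200; S(3,+1) = 12.1174; S(3,+2) = 15.1060; S(3,+3) = 18.8318
Terminal payoffs V(N, j) = max(S_T - K, 0):
  V(3,-3) = 0.000000; V(3,-2) = 0.000000; V(3,-1) = 0.000000; V(3,+0) = 0.000000; V(3,+1) = 2.057367; V(3,+2) = 5.046027; V(3,+3) = 8.771817
Backward induction: V(k, j) = exp(-r*dt) * [p_u * V(k+1, j+1) + p_m * V(k+1, j) + p_d * V(k+1, j-1)]
  V(2,-2) = exp(-r*dt) * [p_u*0.000000 + p_m*0.000000 + p_d*0.000000] = 0.000000
  V(2,-1) = exp(-r*dt) * [p_u*0.000000 + p_m*0.000000 + p_d*0.000000] = 0.000000
  V(2,+0) = exp(-r*dt) * [p_u*2.057367 + p_m*0.000000 + p_d*0.000000] = 0.343984
  V(2,+1) = exp(-r*dt) * [p_u*5.046027 + p_m*2.057367 + p_d*0.000000] = 2.202966
  V(2,+2) = exp(-r*dt) * [p_u*8.771817 + p_m*5.046027 + p_d*2.057367] = 5.136153
  V(1,-1) = exp(-r*dt) * [p_u*0.343984 + p_m*0.000000 + p_d*0.000000] = 0.057513
  V(1,+0) = exp(-r*dt) * [p_u*2.202966 + p_m*0.343984 + p_d*0.000000] = 0.595596
  V(1,+1) = exp(-r*dt) * [p_u*5.136153 + p_m*2.202966 + p_d*0.343984] = 2.370353
  V(0,+0) = exp(-r*dt) * [p_u*2.370353 + p_m*0.595596 + p_d*0.057513] = 0.799204

Answer: Price = V(0,0) = 0.7992


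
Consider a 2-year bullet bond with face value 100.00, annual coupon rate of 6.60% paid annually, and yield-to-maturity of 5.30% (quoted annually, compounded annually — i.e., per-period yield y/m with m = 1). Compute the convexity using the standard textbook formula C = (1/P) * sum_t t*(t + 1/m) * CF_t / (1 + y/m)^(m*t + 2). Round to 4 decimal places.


Answer: Convexity = 5.1904

Derivation:
Coupon per period c = face * coupon_rate / m = 6.600000
Periods per year m = 1; per-period yield y/m = 0.053000
Number of cashflows N = 2
Cashflows (t years, CF_t, discount factor 1/(1+y/m)^(m*t), PV):
  t = 1.0000: CF_t = 6.600000, DF = 0.949668, PV = 6.267806
  t = 2.0000: CF_t = 106.600000, DF = 0.901869, PV = 96.139191
Price P = sum_t PV_t = 102.406997
Convexity numerator sum_t t*(t + 1/m) * CF_t / (1+y/m)^(m*t + 2):
  t = 1.0000: term = 11.305475
  t = 2.0000: term = 520.229494
Convexity = (1/P) * sum = 531.534969 / 102.406997 = 5.190417


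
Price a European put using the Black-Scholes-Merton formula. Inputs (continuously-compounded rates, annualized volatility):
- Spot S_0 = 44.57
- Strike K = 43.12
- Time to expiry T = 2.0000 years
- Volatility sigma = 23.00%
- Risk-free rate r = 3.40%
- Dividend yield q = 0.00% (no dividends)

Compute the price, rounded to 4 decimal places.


d1 = (ln(S/K) + (r - q + 0.5*sigma^2) * T) / (sigma * sqrt(T)) = 0.47337436
d2 = d1 - sigma * sqrt(T) = 0.14810524
exp(-rT) = 0.93426047; exp(-qT) = 1.00000000
P = K * exp(-rT) * N(-d2) - S_0 * exp(-qT) * N(-d1)
N(-d1) = 0.31797306; N(-d2) = 0.44112986
P = 43.1200 * 0.93426047 * 0.44112986 - 44.5700 * 1.00000000 * 0.31797306 = 3.5990

Answer: Price = 3.5990


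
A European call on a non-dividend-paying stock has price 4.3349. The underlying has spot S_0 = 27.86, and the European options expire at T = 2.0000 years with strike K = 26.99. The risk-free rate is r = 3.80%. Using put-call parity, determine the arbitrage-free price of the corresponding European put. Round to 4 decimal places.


Put-call parity: C - P = S_0 * exp(-qT) - K * exp(-rT).
S_0 * exp(-qT) = 27.8600 * 1.00000000 = 27.86000000
K * exp(-rT) = 26.9900 * 0.92681621 = 25.01476942
P = C - S*exp(-qT) + K*exp(-rT)
P = 4.3349 - 27.86000000 + 25.01476942 = 1.4897

Answer: Put price = 1.4897


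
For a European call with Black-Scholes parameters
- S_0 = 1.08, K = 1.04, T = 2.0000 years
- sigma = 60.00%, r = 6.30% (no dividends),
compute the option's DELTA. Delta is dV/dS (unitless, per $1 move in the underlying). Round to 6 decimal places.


Answer: Delta = 0.731460

Derivation:
d1 = 0.6172338958; d2 = -0.2312942416
phi(d1) = 0.3297477291; exp(-qT) = 1.0000000000; exp(-rT) = 0.8816148468
N(d1) = 0.7314597693
Delta = exp(-qT) * N(d1) = 1.0000000000 * 0.7314597693 = 0.731460


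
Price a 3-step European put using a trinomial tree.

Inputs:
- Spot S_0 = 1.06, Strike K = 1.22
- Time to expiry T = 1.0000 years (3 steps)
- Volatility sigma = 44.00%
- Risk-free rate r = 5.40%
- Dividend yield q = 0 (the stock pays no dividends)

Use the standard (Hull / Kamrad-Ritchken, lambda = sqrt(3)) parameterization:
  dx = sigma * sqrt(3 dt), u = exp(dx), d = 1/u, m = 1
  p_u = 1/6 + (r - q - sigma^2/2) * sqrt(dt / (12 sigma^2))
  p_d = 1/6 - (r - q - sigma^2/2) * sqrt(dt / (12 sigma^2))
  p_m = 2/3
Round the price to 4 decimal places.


Answer: Price = V(0,0) = 0.2483

Derivation:
dt = T/N = 0.333333; dx = sigma*sqrt(3*dt) = 0.440000
u = exp(dx) = 1.552707; d = 1/u = 0.644036
p_u = 0.150455, p_m = 0.666667, p_d = 0.182879
Discount per step: exp(-r*dt) = 0.982161
Stock lattice S(k, j) with j the centered position index:
  k=0: S(0,+0) = 1.0600
  k=1: S(1,-1) = 0.6827; S(1,+0) = 1.0600; S(1,+1) = 1.6459
  k=2: S(2,-2) = 0.4397; S(2,-1) = 0.6827; S(2,+0) = 1.0600; S(2,+1) = 1.6459; S(2,+2) = 2.5556
  k=3: S(3,-3) = 0.2832; S(3,-2) = 0.4397; S(3,-1) = 0.6827; S(3,+0) = 1.0600; S(3,+1) = 1.6459; S(3,+2) = 2.5556; S(3,+3) = 3.9680
Terminal payoffs V(N, j) = max(K - S_T, 0):
  V(3,-3) = 0.936837; V(3,-2) = 0.780330; V(3,-1) = 0.537321; V(3,+0) = 0.160000; V(3,+1) = 0.000000; V(3,+2) = 0.000000; V(3,+3) = 0.000000
Backward induction: V(k, j) = exp(-r*dt) * [p_u * V(k+1, j+1) + p_m * V(k+1, j) + p_d * V(k+1, j-1)]
  V(2,-2) = exp(-r*dt) * [p_u*0.537321 + p_m*0.780330 + p_d*0.936837] = 0.758611
  V(2,-1) = exp(-r*dt) * [p_u*0.160000 + p_m*0.537321 + p_d*0.780330] = 0.515627
  V(2,+0) = exp(-r*dt) * [p_u*0.000000 + p_m*0.160000 + p_d*0.537321] = 0.201276
  V(2,+1) = exp(-r*dt) * [p_u*0.000000 + p_m*0.000000 + p_d*0.160000] = 0.028739
  V(2,+2) = exp(-r*dt) * [p_u*0.000000 + p_m*0.000000 + p_d*0.000000] = 0.000000
  V(1,-1) = exp(-r*dt) * [p_u*0.201276 + p_m*0.515627 + p_d*0.758611] = 0.503621
  V(1,+0) = exp(-r*dt) * [p_u*0.028739 + p_m*0.201276 + p_d*0.515627] = 0.228652
  V(1,+1) = exp(-r*dt) * [p_u*0.000000 + p_m*0.028739 + p_d*0.201276] = 0.054970
  V(0,+0) = exp(-r*dt) * [p_u*0.054970 + p_m*0.228652 + p_d*0.503621] = 0.248297


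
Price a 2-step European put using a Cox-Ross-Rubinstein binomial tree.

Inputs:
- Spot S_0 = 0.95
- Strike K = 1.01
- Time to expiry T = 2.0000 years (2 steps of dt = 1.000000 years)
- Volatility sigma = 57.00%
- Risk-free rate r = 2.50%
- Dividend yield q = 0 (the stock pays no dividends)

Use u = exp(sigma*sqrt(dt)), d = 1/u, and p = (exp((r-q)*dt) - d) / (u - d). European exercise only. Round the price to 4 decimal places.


dt = T/N = 1.000000
u = exp(sigma*sqrt(dt)) = 1.768267; d = 1/u = 0.565525
p = (exp((r-q)*dt) - d) / (u - d) = 0.382285
Discount per step: exp(-r*dt) = 0.975310
Stock lattice S(k, i) with i counting down-moves:
  k=0: S(0,0) = 0.9500
  k=1: S(1,0) = 1.6799; S(1,1) = 0.5372
  k=2: S(2,0) = 2.9704; S(2,1) = 0.9500; S(2,2) = 0.3038
Terminal payoffs V(N, i) = max(K - S_T, 0):
  V(2,0) = 0.000000; V(2,1) = 0.060000; V(2,2) = 0.706172
Backward induction: V(k, i) = exp(-r*dt) * [p * V(k+1, i) + (1-p) * V(k+1, i+1)].
  V(1,0) = exp(-r*dt) * [p*0.000000 + (1-p)*0.060000] = 0.036148
  V(1,1) = exp(-r*dt) * [p*0.060000 + (1-p)*0.706172] = 0.447814
  V(0,0) = exp(-r*dt) * [p*0.036148 + (1-p)*0.447814] = 0.283269

Answer: Price = V(0,0) = 0.2833


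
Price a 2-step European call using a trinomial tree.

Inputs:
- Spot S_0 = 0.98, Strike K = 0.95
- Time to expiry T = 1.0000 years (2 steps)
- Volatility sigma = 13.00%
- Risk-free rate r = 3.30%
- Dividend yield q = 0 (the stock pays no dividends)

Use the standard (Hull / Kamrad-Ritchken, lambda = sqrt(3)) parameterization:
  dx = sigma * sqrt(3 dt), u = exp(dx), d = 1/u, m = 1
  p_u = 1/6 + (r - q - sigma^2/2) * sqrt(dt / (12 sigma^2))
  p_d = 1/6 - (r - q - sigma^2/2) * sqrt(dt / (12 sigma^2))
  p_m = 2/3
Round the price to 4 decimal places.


dt = T/N = 0.500000; dx = sigma*sqrt(3*dt) = 0.159217
u = exp(dx) = 1.172592; d = 1/u = 0.852811
p_u = 0.205215, p_m = 0.666667, p_d = 0.128119
Discount per step: exp(-r*dt) = 0.983635
Stock lattice S(k, j) with j the centered position index:
  k=0: S(0,+0) = 0.9800
  k=1: S(1,-1) = 0.8358; S(1,+0) = 0.9800; S(1,+1) = 1.1491
  k=2: S(2,-2) = 0.7127; S(2,-1) = 0.8358; S(2,+0) = 0.9800; S(2,+1) = 1.1491; S(2,+2) = 1.3475
Terminal payoffs V(N, j) = max(S_T - K, 0):
  V(2,-2) = 0.000000; V(2,-1) = 0.000000; V(2,+0) = 0.030000; V(2,+1) = 0.199140; V(2,+2) = 0.397473
Backward induction: V(k, j) = exp(-r*dt) * [p_u * V(k+1, j+1) + p_m * V(k+1, j) + p_d * V(k+1, j-1)]
  V(1,-1) = exp(-r*dt) * [p_u*0.030000 + p_m*0.000000 + p_d*0.000000] = 0.006056
  V(1,+0) = exp(-r*dt) * [p_u*0.199140 + p_m*0.030000 + p_d*0.000000] = 0.059870
  V(1,+1) = exp(-r*dt) * [p_u*0.397473 + p_m*0.199140 + p_d*0.030000] = 0.214601
  V(0,+0) = exp(-r*dt) * [p_u*0.214601 + p_m*0.059870 + p_d*0.006056] = 0.083342

Answer: Price = V(0,0) = 0.0833


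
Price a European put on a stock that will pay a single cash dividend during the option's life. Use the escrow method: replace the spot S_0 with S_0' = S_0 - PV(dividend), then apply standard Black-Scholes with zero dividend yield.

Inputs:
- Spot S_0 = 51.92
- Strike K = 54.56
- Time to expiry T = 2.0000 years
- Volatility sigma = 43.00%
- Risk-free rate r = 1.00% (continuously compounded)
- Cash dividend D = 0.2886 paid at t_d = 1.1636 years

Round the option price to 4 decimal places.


PV(D) = D * exp(-r * t_d) = 0.2886 * 0.98843144 = 0.28526131
S_0' = S_0 - PV(D) = 51.9200 - 0.28526131 = 51.63473869
d1 = (ln(S_0'/K) + (r + sigma^2/2)*T) / (sigma*sqrt(T)) = 0.24632585
d2 = d1 - sigma*sqrt(T) = -0.36178598
exp(-rT) = 0.98019867
N(-d1) = 0.40271500; N(-d2) = 0.64124402
P = K * exp(-rT) * N(-d2) - S_0' * N(-d1) = 54.5600 * 0.98019867 * 0.64124402 - 51.63473869 * 0.40271500 = 13.4994

Answer: Price = 13.4994


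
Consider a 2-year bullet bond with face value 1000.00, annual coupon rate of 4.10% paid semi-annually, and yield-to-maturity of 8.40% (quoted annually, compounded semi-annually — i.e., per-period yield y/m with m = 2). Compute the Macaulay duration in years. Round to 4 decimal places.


Answer: Macaulay duration = 1.9377 years

Derivation:
Coupon per period c = face * coupon_rate / m = 20.500000
Periods per year m = 2; per-period yield y/m = 0.042000
Number of cashflows N = 4
Cashflows (t years, CF_t, discount factor 1/(1+y/m)^(m*t), PV):
  t = 0.5000: CF_t = 20.500000, DF = 0.959693, PV = 19.673704
  t = 1.0000: CF_t = 20.500000, DF = 0.921010, PV = 18.880714
  t = 1.5000: CF_t = 20.500000, DF = 0.883887, PV = 18.119688
  t = 2.0000: CF_t = 1020.500000, DF = 0.848260, PV = 865.649601
Price P = sum_t PV_t = 922.323707
Macaulay numerator sum_t t * PV_t:
  t * PV_t at t = 0.5000: 9.836852
  t * PV_t at t = 1.0000: 18.880714
  t * PV_t at t = 1.5000: 27.179531
  t * PV_t at t = 2.0000: 1731.299202
Macaulay duration D = (sum_t t * PV_t) / P = 1787.196300 / 922.323707 = 1.937710


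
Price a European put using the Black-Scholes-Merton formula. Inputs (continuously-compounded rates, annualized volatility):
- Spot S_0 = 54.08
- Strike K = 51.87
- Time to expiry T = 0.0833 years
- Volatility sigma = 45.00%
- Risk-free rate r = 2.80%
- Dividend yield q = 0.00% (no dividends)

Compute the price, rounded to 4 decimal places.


Answer: Price = 1.7302

Derivation:
d1 = (ln(S/K) + (r - q + 0.5*sigma^2) * T) / (sigma * sqrt(T)) = 0.40415188
d2 = d1 - sigma * sqrt(T) = 0.27427406
exp(-rT) = 0.99767032; exp(-qT) = 1.00000000
P = K * exp(-rT) * N(-d2) - S_0 * exp(-qT) * N(-d1)
N(-d1) = 0.34305052; N(-d2) = 0.39193701
P = 51.8700 * 0.99767032 * 0.39193701 - 54.0800 * 1.00000000 * 0.34305052 = 1.7302


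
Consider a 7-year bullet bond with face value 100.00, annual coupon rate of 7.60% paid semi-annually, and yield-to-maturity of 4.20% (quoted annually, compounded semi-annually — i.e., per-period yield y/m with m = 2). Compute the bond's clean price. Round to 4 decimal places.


Answer: Price = 120.4365

Derivation:
Coupon per period c = face * coupon_rate / m = 3.800000
Periods per year m = 2; per-period yield y/m = 0.021000
Number of cashflows N = 14
Cashflows (t years, CF_t, discount factor 1/(1+y/m)^(m*t), PV):
  t = 0.5000: CF_t = 3.800000, DF = 0.979432, PV = 3.721841
  t = 1.0000: CF_t = 3.800000, DF = 0.959287, PV = 3.645290
  t = 1.5000: CF_t = 3.800000, DF = 0.939556, PV = 3.570314
  t = 2.0000: CF_t = 3.800000, DF = 0.920231, PV = 3.496879
  t = 2.5000: CF_t = 3.800000, DF = 0.901304, PV = 3.424955
  t = 3.0000: CF_t = 3.800000, DF = 0.882766, PV = 3.354510
  t = 3.5000: CF_t = 3.800000, DF = 0.864609, PV = 3.285515
  t = 4.0000: CF_t = 3.800000, DF = 0.846826, PV = 3.217938
  t = 4.5000: CF_t = 3.800000, DF = 0.829408, PV = 3.151751
  t = 5.0000: CF_t = 3.800000, DF = 0.812349, PV = 3.086926
  t = 5.5000: CF_t = 3.800000, DF = 0.795640, PV = 3.023434
  t = 6.0000: CF_t = 3.800000, DF = 0.779276, PV = 2.961247
  t = 6.5000: CF_t = 3.800000, DF = 0.763247, PV = 2.900340
  t = 7.0000: CF_t = 103.800000, DF = 0.747549, PV = 77.595577
Price P = sum_t PV_t = 120.436517


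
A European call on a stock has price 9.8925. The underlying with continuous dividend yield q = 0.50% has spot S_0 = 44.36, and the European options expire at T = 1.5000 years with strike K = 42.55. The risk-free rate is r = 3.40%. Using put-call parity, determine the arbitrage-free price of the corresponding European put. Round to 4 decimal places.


Answer: Put price = 6.2983

Derivation:
Put-call parity: C - P = S_0 * exp(-qT) - K * exp(-rT).
S_0 * exp(-qT) = 44.3600 * 0.99252805 = 44.02854451
K * exp(-rT) = 42.5500 * 0.95027867 = 40.43435743
P = C - S*exp(-qT) + K*exp(-rT)
P = 9.8925 - 44.02854451 + 40.43435743 = 6.2983


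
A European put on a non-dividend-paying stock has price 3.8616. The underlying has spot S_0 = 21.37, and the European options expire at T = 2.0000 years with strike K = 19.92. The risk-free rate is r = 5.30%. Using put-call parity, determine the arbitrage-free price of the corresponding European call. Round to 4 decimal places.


Answer: Call price = 7.3151

Derivation:
Put-call parity: C - P = S_0 * exp(-qT) - K * exp(-rT).
S_0 * exp(-qT) = 21.3700 * 1.00000000 = 21.37000000
K * exp(-rT) = 19.9200 * 0.89942465 = 17.91653899
C = P + S*exp(-qT) - K*exp(-rT)
C = 3.8616 + 21.37000000 - 17.91653899 = 7.3151


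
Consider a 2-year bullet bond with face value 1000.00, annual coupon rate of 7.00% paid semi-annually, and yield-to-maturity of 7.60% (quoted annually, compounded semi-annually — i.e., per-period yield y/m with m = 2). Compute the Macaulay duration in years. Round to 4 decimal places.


Coupon per period c = face * coupon_rate / m = 35.000000
Periods per year m = 2; per-period yield y/m = 0.038000
Number of cashflows N = 4
Cashflows (t years, CF_t, discount factor 1/(1+y/m)^(m*t), PV):
  t = 0.5000: CF_t = 35.000000, DF = 0.963391, PV = 33.718690
  t = 1.0000: CF_t = 35.000000, DF = 0.928122, PV = 32.484287
  t = 1.5000: CF_t = 35.000000, DF = 0.894145, PV = 31.295074
  t = 2.0000: CF_t = 1035.000000, DF = 0.861411, PV = 891.560739
Price P = sum_t PV_t = 989.058790
Macaulay numerator sum_t t * PV_t:
  t * PV_t at t = 0.5000: 16.859345
  t * PV_t at t = 1.0000: 32.484287
  t * PV_t at t = 1.5000: 46.942611
  t * PV_t at t = 2.0000: 1783.121479
Macaulay duration D = (sum_t t * PV_t) / P = 1879.407722 / 989.058790 = 1.900198

Answer: Macaulay duration = 1.9002 years


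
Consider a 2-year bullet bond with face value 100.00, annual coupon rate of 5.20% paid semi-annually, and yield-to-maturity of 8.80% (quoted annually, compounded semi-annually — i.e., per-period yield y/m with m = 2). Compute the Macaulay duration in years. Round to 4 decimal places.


Coupon per period c = face * coupon_rate / m = 2.600000
Periods per year m = 2; per-period yield y/m = 0.044000
Number of cashflows N = 4
Cashflows (t years, CF_t, discount factor 1/(1+y/m)^(m*t), PV):
  t = 0.5000: CF_t = 2.600000, DF = 0.957854, PV = 2.490421
  t = 1.0000: CF_t = 2.600000, DF = 0.917485, PV = 2.385461
  t = 1.5000: CF_t = 2.600000, DF = 0.878817, PV = 2.284924
  t = 2.0000: CF_t = 102.600000, DF = 0.841779, PV = 86.366509
Price P = sum_t PV_t = 93.527316
Macaulay numerator sum_t t * PV_t:
  t * PV_t at t = 0.5000: 1.245211
  t * PV_t at t = 1.0000: 2.385461
  t * PV_t at t = 1.5000: 3.427387
  t * PV_t at t = 2.0000: 172.733018
Macaulay duration D = (sum_t t * PV_t) / P = 179.791077 / 93.527316 = 1.922338

Answer: Macaulay duration = 1.9223 years


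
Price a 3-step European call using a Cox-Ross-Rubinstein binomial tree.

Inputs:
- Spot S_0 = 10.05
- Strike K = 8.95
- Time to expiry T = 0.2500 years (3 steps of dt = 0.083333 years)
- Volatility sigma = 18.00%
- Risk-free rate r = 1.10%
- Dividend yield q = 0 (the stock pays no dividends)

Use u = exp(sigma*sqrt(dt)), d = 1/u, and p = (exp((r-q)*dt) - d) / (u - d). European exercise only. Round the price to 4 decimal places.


Answer: Price = V(0,0) = 1.1694

Derivation:
dt = T/N = 0.083333
u = exp(sigma*sqrt(dt)) = 1.053335; d = 1/u = 0.949365
p = (exp((r-q)*dt) - d) / (u - d) = 0.495833
Discount per step: exp(-r*dt) = 0.999084
Stock lattice S(k, i) with i counting down-moves:
  k=0: S(0,0) = 10.0500
  k=1: S(1,0) = 10.5860; S(1,1) = 9.5411
  k=2: S(2,0) = 11.1506; S(2,1) = 10.0500; S(2,2) = 9.0580
  k=3: S(3,0) = 11.7453; S(3,1) = 10.5860; S(3,2) = 9.5411; S(3,3) = 8.5994
Terminal payoffs V(N, i) = max(S_T - K, 0):
  V(3,0) = 2.795348; V(3,1) = 1.636019; V(3,2) = 0.591122; V(3,3) = 0.000000
Backward induction: V(k, i) = exp(-r*dt) * [p * V(k+1, i) + (1-p) * V(k+1, i+1)].
  V(2,0) = exp(-r*dt) * [p*2.795348 + (1-p)*1.636019] = 2.208827
  V(2,1) = exp(-r*dt) * [p*1.636019 + (1-p)*0.591122] = 1.108200
  V(2,2) = exp(-r*dt) * [p*0.591122 + (1-p)*0.000000] = 0.292829
  V(1,0) = exp(-r*dt) * [p*2.208827 + (1-p)*1.108200] = 1.652412
  V(1,1) = exp(-r*dt) * [p*1.108200 + (1-p)*0.292829] = 0.696479
  V(0,0) = exp(-r*dt) * [p*1.652412 + (1-p)*0.696479] = 1.169390


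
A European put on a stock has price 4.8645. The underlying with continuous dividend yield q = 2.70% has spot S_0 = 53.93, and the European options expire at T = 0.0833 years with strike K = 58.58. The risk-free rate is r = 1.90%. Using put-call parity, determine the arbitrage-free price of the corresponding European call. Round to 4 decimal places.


Answer: Call price = 0.1860

Derivation:
Put-call parity: C - P = S_0 * exp(-qT) - K * exp(-rT).
S_0 * exp(-qT) = 53.9300 * 0.99775343 = 53.80884234
K * exp(-rT) = 58.5800 * 0.99841855 = 58.48735876
C = P + S*exp(-qT) - K*exp(-rT)
C = 4.8645 + 53.80884234 - 58.48735876 = 0.1860


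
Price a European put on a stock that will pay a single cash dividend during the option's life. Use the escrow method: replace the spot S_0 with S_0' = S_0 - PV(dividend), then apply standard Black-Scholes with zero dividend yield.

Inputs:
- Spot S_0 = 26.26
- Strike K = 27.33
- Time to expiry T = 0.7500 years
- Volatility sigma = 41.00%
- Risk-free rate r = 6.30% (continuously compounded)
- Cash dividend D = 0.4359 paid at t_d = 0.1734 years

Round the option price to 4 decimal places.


Answer: Price = 3.7776

Derivation:
PV(D) = D * exp(-r * t_d) = 0.4359 * 0.98913525 = 0.43116406
S_0' = S_0 - PV(D) = 26.2600 - 0.43116406 = 25.82883594
d1 = (ln(S_0'/K) + (r + sigma^2/2)*T) / (sigma*sqrt(T)) = 0.15150246
d2 = d1 - sigma*sqrt(T) = -0.20356796
exp(-rT) = 0.95384891
N(-d1) = 0.43978969; N(-d2) = 0.58065443
P = K * exp(-rT) * N(-d2) - S_0' * N(-d1) = 27.3300 * 0.95384891 * 0.58065443 - 25.82883594 * 0.43978969 = 3.7776


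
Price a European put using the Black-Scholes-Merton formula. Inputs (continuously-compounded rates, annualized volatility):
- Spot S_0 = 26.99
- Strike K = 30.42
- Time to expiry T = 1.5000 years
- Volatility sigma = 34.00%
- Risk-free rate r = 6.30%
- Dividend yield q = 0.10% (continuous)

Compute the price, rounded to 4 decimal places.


d1 = (ln(S/K) + (r - q + 0.5*sigma^2) * T) / (sigma * sqrt(T)) = 0.14424647
d2 = d1 - sigma * sqrt(T) = -0.27216679
exp(-rT) = 0.90982773; exp(-qT) = 0.99850112
P = K * exp(-rT) * N(-d2) - S_0 * exp(-qT) * N(-d1)
N(-d1) = 0.44265293; N(-d2) = 0.60725311
P = 30.4200 * 0.90982773 * 0.60725311 - 26.9900 * 0.99850112 * 0.44265293 = 4.8776

Answer: Price = 4.8776


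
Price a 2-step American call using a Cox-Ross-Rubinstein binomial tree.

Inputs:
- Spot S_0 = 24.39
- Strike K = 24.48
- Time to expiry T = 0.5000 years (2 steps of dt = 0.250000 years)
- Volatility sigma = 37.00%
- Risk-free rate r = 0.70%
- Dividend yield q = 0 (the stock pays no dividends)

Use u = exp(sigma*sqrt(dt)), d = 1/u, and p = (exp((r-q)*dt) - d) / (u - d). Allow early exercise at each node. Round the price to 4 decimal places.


Answer: Price = V(0,0) = 2.2697

Derivation:
dt = T/N = 0.250000
u = exp(sigma*sqrt(dt)) = 1.203218; d = 1/u = 0.831104
p = (exp((r-q)*dt) - d) / (u - d) = 0.458588
Discount per step: exp(-r*dt) = 0.998252
Stock lattice S(k, i) with i counting down-moves:
  k=0: S(0,0) = 24.3900
  k=1: S(1,0) = 29.3465; S(1,1) = 20.2706
  k=2: S(2,0) = 35.3102; S(2,1) = 24.3900; S(2,2) = 16.8470
Terminal payoffs V(N, i) = max(S_T - K, 0):
  V(2,0) = 10.830247; V(2,1) = 0.000000; V(2,2) = 0.000000
Backward induction: V(k, i) = exp(-r*dt) * [p * V(k+1, i) + (1-p) * V(k+1, i+1)]; then take max(V_cont, immediate exercise) for American.
  V(1,0) = exp(-r*dt) * [p*10.830247 + (1-p)*0.000000] = 4.957942; exercise = 4.866498; V(1,0) = max -> 4.957942
  V(1,1) = exp(-r*dt) * [p*0.000000 + (1-p)*0.000000] = 0.000000; exercise = 0.000000; V(1,1) = max -> 0.000000
  V(0,0) = exp(-r*dt) * [p*4.957942 + (1-p)*0.000000] = 2.269680; exercise = 0.000000; V(0,0) = max -> 2.269680


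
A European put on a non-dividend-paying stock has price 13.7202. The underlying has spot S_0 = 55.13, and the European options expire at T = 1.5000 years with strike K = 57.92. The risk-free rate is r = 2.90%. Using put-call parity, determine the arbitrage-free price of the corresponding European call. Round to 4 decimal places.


Put-call parity: C - P = S_0 * exp(-qT) - K * exp(-rT).
S_0 * exp(-qT) = 55.1300 * 1.00000000 = 55.13000000
K * exp(-rT) = 57.9200 * 0.95743255 = 55.45449353
C = P + S*exp(-qT) - K*exp(-rT)
C = 13.7202 + 55.13000000 - 55.45449353 = 13.3957

Answer: Call price = 13.3957


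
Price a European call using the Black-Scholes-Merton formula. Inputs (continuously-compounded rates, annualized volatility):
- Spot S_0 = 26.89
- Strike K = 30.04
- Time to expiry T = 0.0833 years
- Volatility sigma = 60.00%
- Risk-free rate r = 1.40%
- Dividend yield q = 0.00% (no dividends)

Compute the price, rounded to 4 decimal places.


d1 = (ln(S/K) + (r - q + 0.5*sigma^2) * T) / (sigma * sqrt(T)) = -0.54637015
d2 = d1 - sigma * sqrt(T) = -0.71954058
exp(-rT) = 0.99883448; exp(-qT) = 1.00000000
C = S_0 * exp(-qT) * N(d1) - K * exp(-rT) * N(d2)
N(d1) = 0.29240576; N(d2) = 0.23590395
C = 26.8900 * 1.00000000 * 0.29240576 - 30.0400 * 0.99883448 * 0.23590395 = 0.7845

Answer: Price = 0.7845


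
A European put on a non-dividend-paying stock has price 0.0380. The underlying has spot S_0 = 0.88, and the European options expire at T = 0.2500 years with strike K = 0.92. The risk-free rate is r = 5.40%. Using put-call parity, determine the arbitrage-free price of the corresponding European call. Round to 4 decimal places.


Put-call parity: C - P = S_0 * exp(-qT) - K * exp(-rT).
S_0 * exp(-qT) = 0.8800 * 1.00000000 = 0.88000000
K * exp(-rT) = 0.9200 * 0.98659072 = 0.90766346
C = P + S*exp(-qT) - K*exp(-rT)
C = 0.0380 + 0.88000000 - 0.90766346 = 0.0103

Answer: Call price = 0.0103


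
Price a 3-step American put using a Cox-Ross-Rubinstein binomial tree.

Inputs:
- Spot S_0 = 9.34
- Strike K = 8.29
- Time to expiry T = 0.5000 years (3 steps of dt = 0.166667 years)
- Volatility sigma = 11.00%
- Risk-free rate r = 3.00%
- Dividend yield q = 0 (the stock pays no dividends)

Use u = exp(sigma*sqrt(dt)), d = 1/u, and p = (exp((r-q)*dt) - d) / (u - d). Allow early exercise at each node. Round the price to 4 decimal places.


Answer: Price = V(0,0) = 0.0118

Derivation:
dt = T/N = 0.166667
u = exp(sigma*sqrt(dt)) = 1.045931; d = 1/u = 0.956086
p = (exp((r-q)*dt) - d) / (u - d) = 0.544566
Discount per step: exp(-r*dt) = 0.995012
Stock lattice S(k, i) with i counting down-moves:
  k=0: S(0,0) = 9.3400
  k=1: S(1,0) = 9.7690; S(1,1) = 8.9298
  k=2: S(2,0) = 10.2177; S(2,1) = 9.3400; S(2,2) = 8.5377
  k=3: S(3,0) = 10.6870; S(3,1) = 9.7690; S(3,2) = 8.9298; S(3,3) = 8.1628
Terminal payoffs V(N, i) = max(K - S_T, 0):
  V(3,0) = 0.000000; V(3,1) = 0.000000; V(3,2) = 0.000000; V(3,3) = 0.127224
Backward induction: V(k, i) = exp(-r*dt) * [p * V(k+1, i) + (1-p) * V(k+1, i+1)]; then take max(V_cont, immediate exercise) for American.
  V(2,0) = exp(-r*dt) * [p*0.000000 + (1-p)*0.000000] = 0.000000; exercise = 0.000000; V(2,0) = max -> 0.000000
  V(2,1) = exp(-r*dt) * [p*0.000000 + (1-p)*0.000000] = 0.000000; exercise = 0.000000; V(2,1) = max -> 0.000000
  V(2,2) = exp(-r*dt) * [p*0.000000 + (1-p)*0.127224] = 0.057653; exercise = 0.000000; V(2,2) = max -> 0.057653
  V(1,0) = exp(-r*dt) * [p*0.000000 + (1-p)*0.000000] = 0.000000; exercise = 0.000000; V(1,0) = max -> 0.000000
  V(1,1) = exp(-r*dt) * [p*0.000000 + (1-p)*0.057653] = 0.026126; exercise = 0.000000; V(1,1) = max -> 0.026126
  V(0,0) = exp(-r*dt) * [p*0.000000 + (1-p)*0.026126] = 0.011839; exercise = 0.000000; V(0,0) = max -> 0.011839


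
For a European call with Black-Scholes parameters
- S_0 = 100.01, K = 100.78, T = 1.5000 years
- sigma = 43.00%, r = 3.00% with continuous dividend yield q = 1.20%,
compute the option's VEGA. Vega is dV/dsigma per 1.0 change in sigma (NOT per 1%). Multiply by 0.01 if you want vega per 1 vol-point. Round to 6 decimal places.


d1 = 0.3000250063; d2 = -0.2266152884
phi(d1) = 0.3813849542; exp(-qT) = 0.9821610324; exp(-rT) = 0.9559974818
Vega = S * exp(-qT) * phi(d1) * sqrt(T) = 100.0100 * 0.9821610324 * 0.3813849542 * 1.2247448714 = 45.881257

Answer: Vega = 45.881257


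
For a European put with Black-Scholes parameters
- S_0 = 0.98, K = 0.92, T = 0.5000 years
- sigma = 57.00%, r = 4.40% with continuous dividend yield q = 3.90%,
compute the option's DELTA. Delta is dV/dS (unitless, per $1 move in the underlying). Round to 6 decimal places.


d1 = 0.3644798071; d2 = -0.0385710582
phi(d1) = 0.3733043284; exp(-qT) = 0.9806888952; exp(-rT) = 0.9782402351
N(-d1) = 0.3577498750
Delta = -exp(-qT) * N(-d1) = -0.9806888952 * 0.3577498750 = -0.350841

Answer: Delta = -0.350841


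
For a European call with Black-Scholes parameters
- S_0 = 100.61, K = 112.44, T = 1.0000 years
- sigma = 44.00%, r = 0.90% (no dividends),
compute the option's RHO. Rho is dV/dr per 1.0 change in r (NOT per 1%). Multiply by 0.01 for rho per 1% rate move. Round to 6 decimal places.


Answer: Rho = 36.278256

Derivation:
d1 = -0.0122002039; d2 = -0.4522002039
phi(d1) = 0.3989125912; exp(-qT) = 1.0000000000; exp(-rT) = 0.9910403788
N(d2) = 0.3255623806
Rho = K*T*exp(-rT)*N(d2) = 112.4400 * 1.0000 * 0.9910403788 * 0.3255623806 = 36.278256


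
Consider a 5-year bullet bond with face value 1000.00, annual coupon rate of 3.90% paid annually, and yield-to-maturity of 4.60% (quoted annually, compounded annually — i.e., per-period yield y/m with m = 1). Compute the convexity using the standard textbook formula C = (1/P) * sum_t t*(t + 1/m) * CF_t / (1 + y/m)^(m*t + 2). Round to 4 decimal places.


Answer: Convexity = 24.7429

Derivation:
Coupon per period c = face * coupon_rate / m = 39.000000
Periods per year m = 1; per-period yield y/m = 0.046000
Number of cashflows N = 5
Cashflows (t years, CF_t, discount factor 1/(1+y/m)^(m*t), PV):
  t = 1.0000: CF_t = 39.000000, DF = 0.956023, PV = 37.284895
  t = 2.0000: CF_t = 39.000000, DF = 0.913980, PV = 35.645215
  t = 3.0000: CF_t = 39.000000, DF = 0.873786, PV = 34.077643
  t = 4.0000: CF_t = 39.000000, DF = 0.835359, PV = 32.579009
  t = 5.0000: CF_t = 1039.000000, DF = 0.798623, PV = 829.768846
Price P = sum_t PV_t = 969.355608
Convexity numerator sum_t t*(t + 1/m) * CF_t / (1+y/m)^(m*t + 2):
  t = 1.0000: term = 68.155287
  t = 2.0000: term = 195.474054
  t = 3.0000: term = 373.755361
  t = 4.0000: term = 595.531168
  t = 5.0000: term = 22751.760665
Convexity = (1/P) * sum = 23984.676534 / 969.355608 = 24.742908


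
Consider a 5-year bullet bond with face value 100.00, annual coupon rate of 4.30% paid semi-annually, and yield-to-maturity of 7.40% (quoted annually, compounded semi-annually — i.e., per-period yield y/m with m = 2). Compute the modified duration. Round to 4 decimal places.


Answer: Modified duration = 4.3521

Derivation:
Coupon per period c = face * coupon_rate / m = 2.150000
Periods per year m = 2; per-period yield y/m = 0.037000
Number of cashflows N = 10
Cashflows (t years, CF_t, discount factor 1/(1+y/m)^(m*t), PV):
  t = 0.5000: CF_t = 2.150000, DF = 0.964320, PV = 2.073288
  t = 1.0000: CF_t = 2.150000, DF = 0.929913, PV = 1.999314
  t = 1.5000: CF_t = 2.150000, DF = 0.896734, PV = 1.927979
  t = 2.0000: CF_t = 2.150000, DF = 0.864739, PV = 1.859189
  t = 2.5000: CF_t = 2.150000, DF = 0.833885, PV = 1.792853
  t = 3.0000: CF_t = 2.150000, DF = 0.804132, PV = 1.728884
  t = 3.5000: CF_t = 2.150000, DF = 0.775441, PV = 1.667198
  t = 4.0000: CF_t = 2.150000, DF = 0.747773, PV = 1.607713
  t = 4.5000: CF_t = 2.150000, DF = 0.721093, PV = 1.550350
  t = 5.0000: CF_t = 102.150000, DF = 0.695364, PV = 71.031471
Price P = sum_t PV_t = 87.238237
First compute Macaulay numerator sum_t t * PV_t:
  t * PV_t at t = 0.5000: 1.036644
  t * PV_t at t = 1.0000: 1.999314
  t * PV_t at t = 1.5000: 2.891968
  t * PV_t at t = 2.0000: 3.718377
  t * PV_t at t = 2.5000: 4.482132
  t * PV_t at t = 3.0000: 5.186653
  t * PV_t at t = 3.5000: 5.835193
  t * PV_t at t = 4.0000: 6.430850
  t * PV_t at t = 4.5000: 6.976573
  t * PV_t at t = 5.0000: 355.157354
Macaulay duration D = 393.715058 / 87.238237 = 4.513102
Modified duration = D / (1 + y/m) = 4.513102 / (1 + 0.037000) = 4.352075
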